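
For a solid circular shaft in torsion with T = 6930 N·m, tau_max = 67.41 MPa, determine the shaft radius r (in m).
Model: a solid circular shaft in torsion, so tau_max = (2·T) / (π·r^3).
Solve for r: r = ((2·T) / (π·tau_max))^(1/3).
Convert to SI units:
  tau_max = 67.41 MPa = 6.741 × 10⁷ Pa
Substitute:
  r = ((2 × 6930) / (π × (6.741 × 10⁷)))^(1/3)
  r = 0.0403 m
Final answer: r = 0.0403 m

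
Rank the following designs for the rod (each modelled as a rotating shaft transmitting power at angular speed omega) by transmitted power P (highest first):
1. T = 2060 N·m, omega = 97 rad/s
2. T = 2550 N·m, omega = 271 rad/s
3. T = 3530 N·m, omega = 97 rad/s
Model: a rotating shaft transmitting power at angular speed omega, so P = T·omega (SI units).
  Case 1: P = 2060 × 97 = 199800 W = 199.8 kW
  Case 2: P = 2550 × 271 = 691000 W = 691 kW
  Case 3: P = 3530 × 97 = 342400 W = 342.4 kW
Ordering: 691 kW (case 2) > 342.4 kW (case 3) > 199.8 kW (case 1)
Final answer: 2, 3, 1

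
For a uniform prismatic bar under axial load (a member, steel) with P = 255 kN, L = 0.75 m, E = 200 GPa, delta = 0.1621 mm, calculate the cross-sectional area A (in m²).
Model: a uniform prismatic bar under axial load, so delta = (P·L) / (A·E).
Solve for A: A = (P·L) / (delta·E).
Convert to SI units:
  P = 255 kN = 255000 N
  E = 200 GPa = 2 × 10¹¹ Pa
  delta = 0.1621 mm = 0.0001621 m
Substitute:
  A = (255000 × 0.75) / (0.0001621 × (2 × 10¹¹))
  A = 0.005899 m²
Final answer: A = 0.005899 m²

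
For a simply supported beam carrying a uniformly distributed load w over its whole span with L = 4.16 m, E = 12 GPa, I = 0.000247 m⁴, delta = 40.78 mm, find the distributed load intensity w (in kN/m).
Model: a simply supported beam carrying a uniformly distributed load w over its whole span, so delta = (5·w·L^4) / (384·E·I).
Solve for w: w = (384·delta·E·I) / (5·L^4).
Convert to SI units:
  E = 12 GPa = 1.2 × 10¹⁰ Pa
  delta = 40.78 mm = 0.04078 m
Substitute:
  w = (384 × 0.04078 × (1.2 × 10¹⁰) × 0.000247) / (5 × 4.16^4)
  w = 31000 N/m
Convert: w = 31000 N/m = 31 kN/m
Final answer: w = 31 kN/m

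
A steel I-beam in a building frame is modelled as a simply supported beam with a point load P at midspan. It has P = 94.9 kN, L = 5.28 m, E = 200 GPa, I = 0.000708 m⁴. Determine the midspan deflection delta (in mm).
Model: a simply supported beam with a point load P at midspan, so delta = (P·L^3) / (48·E·I).
Convert to SI units:
  P = 94.9 kN = 94900 N
  E = 200 GPa = 2 × 10¹¹ Pa
Substitute:
  delta = (94900 × 5.28^3) / (48 × (2 × 10¹¹) × 0.000708)
  delta = 0.002055 m
Convert: delta = 0.002055 m = 2.055 mm
Final answer: delta = 2.055 mm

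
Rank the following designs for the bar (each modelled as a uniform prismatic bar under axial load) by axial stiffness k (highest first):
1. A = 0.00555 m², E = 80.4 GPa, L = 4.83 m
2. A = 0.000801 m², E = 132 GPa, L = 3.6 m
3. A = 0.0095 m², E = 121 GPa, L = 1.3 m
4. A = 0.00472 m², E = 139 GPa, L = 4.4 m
Model: a uniform prismatic bar under axial load, so k = (A·E) / L (SI units).
  Case 1: k = (0.00555 × (8.04 × 10¹⁰)) / 4.83 = 9.239 × 10⁷ N/m = 92.39 MN/m
  Case 2: k = (0.000801 × (1.32 × 10¹¹)) / 3.6 = 2.937 × 10⁷ N/m = 29.37 MN/m
  Case 3: k = (0.0095 × (1.21 × 10¹¹)) / 1.3 = 8.842 × 10⁸ N/m = 884.2 MN/m
  Case 4: k = (0.00472 × (1.39 × 10¹¹)) / 4.4 = 1.491 × 10⁸ N/m = 149.1 MN/m
Ordering: 884.2 MN/m (case 3) > 149.1 MN/m (case 4) > 92.39 MN/m (case 1) > 29.37 MN/m (case 2)
Final answer: 3, 4, 1, 2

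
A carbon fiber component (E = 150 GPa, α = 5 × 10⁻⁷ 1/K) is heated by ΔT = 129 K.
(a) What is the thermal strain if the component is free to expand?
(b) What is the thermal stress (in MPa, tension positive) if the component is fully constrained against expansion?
(a) Free thermal strain ε_th = α·ΔT = (5 × 10⁻⁷) × 129 = 6.45 × 10⁻⁵
(b) Fully constrained, the expansion is suppressed, so σ = -E·α·ΔT. Convert E = 150 GPa = 1.5 × 10¹¹ Pa.
  σ = -(1.5 × 10¹¹) × (5 × 10⁻⁷) × 129 = -9.675 × 10⁶ Pa = -9.675 MPa (compressive)
Final answer: (a) ε_th = 6.45 × 10⁻⁵, (b) σ = -9.675 MPa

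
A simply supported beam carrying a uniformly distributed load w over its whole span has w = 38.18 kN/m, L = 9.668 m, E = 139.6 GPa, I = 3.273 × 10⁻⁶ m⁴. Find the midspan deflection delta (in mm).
Model: a simply supported beam carrying a uniformly distributed load w over its whole span, so delta = (5·w·L^4) / (384·E·I).
Convert to SI units:
  w = 38.18 kN/m = 38180 N/m
  E = 139.6 GPa = 1.396 × 10¹¹ Pa
Substitute:
  delta = (5 × 38180 × 9.668^4) / (384 × (1.396 × 10¹¹) × (3.273 × 10⁻⁶))
  delta = 9.506 m
Convert: delta = 9.506 m = 9506 mm
Final answer: delta = 9506 mm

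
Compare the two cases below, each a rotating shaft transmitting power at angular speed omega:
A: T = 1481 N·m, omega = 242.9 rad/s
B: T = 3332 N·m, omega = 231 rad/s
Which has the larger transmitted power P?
Model: a rotating shaft transmitting power at angular speed omega, so P = T·omega (SI units).
  A: P = 1481 × 242.9 = 359700 W = 359.7 kW
  B: P = 3332 × 231 = 769700 W = 769.7 kW
769.7 kW > 359.7 kW, so B is larger.
Final answer: B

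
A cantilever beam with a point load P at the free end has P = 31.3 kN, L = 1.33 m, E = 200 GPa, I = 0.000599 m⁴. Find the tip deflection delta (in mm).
Model: a cantilever beam with a point load P at the free end, so delta = (P·L^3) / (3·E·I).
Convert to SI units:
  P = 31.3 kN = 31300 N
  E = 200 GPa = 2 × 10¹¹ Pa
Substitute:
  delta = (31300 × 1.33^3) / (3 × (2 × 10¹¹) × 0.000599)
  delta = 0.0002049 m
Convert: delta = 0.0002049 m = 0.2049 mm
Final answer: delta = 0.2049 mm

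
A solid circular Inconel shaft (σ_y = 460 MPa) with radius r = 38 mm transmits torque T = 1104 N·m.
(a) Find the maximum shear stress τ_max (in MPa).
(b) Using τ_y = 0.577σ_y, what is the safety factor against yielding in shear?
(a) For a solid circular shaft, τ_max = T·r/J with J = π·r^4/2, i.e. τ_max = 2·T / (π·r^3). Convert r = 38 mm = 0.038 m.
  τ_max = (2 × 1104) / (π × 0.038^3) = 1.281 × 10⁷ Pa = 12.81 MPa
(b) τ_y = 0.577 × 460 = 265.42 MPa
  SF = τ_y/τ_max = 265.42 / 12.81 = 20.72
Final answer: (a) τ_max = 12.81 MPa, (b) SF = 20.72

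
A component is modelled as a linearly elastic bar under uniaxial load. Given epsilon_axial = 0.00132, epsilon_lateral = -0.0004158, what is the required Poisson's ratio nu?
Model: a linearly elastic bar under uniaxial load, so epsilon_lateral = -nu·epsilon_axial.
Solve for nu: nu = -epsilon_lateral / epsilon_axial.
Substitute:
  nu = -(-0.0004158) / 0.00132
  nu = 0.315
Final answer: nu = 0.315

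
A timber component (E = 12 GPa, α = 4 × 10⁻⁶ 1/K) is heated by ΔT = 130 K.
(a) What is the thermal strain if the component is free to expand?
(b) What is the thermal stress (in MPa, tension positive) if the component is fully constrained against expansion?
(a) Free thermal strain ε_th = α·ΔT = (4 × 10⁻⁶) × 130 = 0.00052
(b) Fully constrained, the expansion is suppressed, so σ = -E·α·ΔT. Convert E = 12 GPa = 1.2 × 10¹⁰ Pa.
  σ = -(1.2 × 10¹⁰) × (4 × 10⁻⁶) × 130 = -6.24 × 10⁶ Pa = -6.24 MPa (compressive)
Final answer: (a) ε_th = 0.00052, (b) σ = -6.24 MPa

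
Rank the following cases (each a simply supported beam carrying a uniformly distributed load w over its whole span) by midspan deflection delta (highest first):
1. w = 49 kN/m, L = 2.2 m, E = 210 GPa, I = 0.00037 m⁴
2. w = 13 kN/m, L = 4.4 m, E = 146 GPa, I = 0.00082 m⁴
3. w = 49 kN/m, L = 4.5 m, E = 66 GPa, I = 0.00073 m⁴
Model: a simply supported beam carrying a uniformly distributed load w over its whole span, so delta = (5·w·L^4) / (384·E·I) (SI units).
  Case 1: delta = (5 × 49000 × 2.2^4) / (384 × (2.1 × 10¹¹) × 0.00037) = 0.0001924 m = 0.1924 mm
  Case 2: delta = (5 × 13000 × 4.4^4) / (384 × (1.46 × 10¹¹) × 0.00082) = 0.0005299 m = 0.5299 mm
  Case 3: delta = (5 × 49000 × 4.5^4) / (384 × (6.6 × 10¹⁰) × 0.00073) = 0.00543 m = 5.43 mm
Ordering: 5.43 mm (case 3) > 0.5299 mm (case 2) > 0.1924 mm (case 1)
Final answer: 3, 2, 1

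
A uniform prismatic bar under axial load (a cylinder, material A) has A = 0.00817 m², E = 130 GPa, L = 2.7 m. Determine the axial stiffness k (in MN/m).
Model: a uniform prismatic bar under axial load, so k = (A·E) / L.
Convert to SI units:
  E = 130 GPa = 1.3 × 10¹¹ Pa
Substitute:
  k = (0.00817 × (1.3 × 10¹¹)) / 2.7
  k = 3.934 × 10⁸ N/m
Convert: k = 3.934 × 10⁸ N/m = 393.4 MN/m
Final answer: k = 393.4 MN/m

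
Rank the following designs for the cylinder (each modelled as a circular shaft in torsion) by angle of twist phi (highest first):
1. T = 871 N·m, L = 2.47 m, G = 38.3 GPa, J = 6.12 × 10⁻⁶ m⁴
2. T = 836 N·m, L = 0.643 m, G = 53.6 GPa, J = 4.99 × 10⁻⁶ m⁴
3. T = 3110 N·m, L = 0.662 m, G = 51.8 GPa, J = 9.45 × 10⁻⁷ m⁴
Model: a circular shaft in torsion, so phi = (T·L) / (G·J) (SI units).
  Case 1: phi = (871 × 2.47) / ((3.83 × 10¹⁰) × (6.12 × 10⁻⁶)) = 0.009178 rad = 0.5259°
  Case 2: phi = (836 × 0.643) / ((5.36 × 10¹⁰) × (4.99 × 10⁻⁶)) = 0.00201 rad = 0.1152°
  Case 3: phi = (3110 × 0.662) / ((5.18 × 10¹⁰) × (9.45 × 10⁻⁷)) = 0.04206 rad = 2.41°
Ordering: 2.41° (case 3) > 0.5259° (case 1) > 0.1152° (case 2)
Final answer: 3, 1, 2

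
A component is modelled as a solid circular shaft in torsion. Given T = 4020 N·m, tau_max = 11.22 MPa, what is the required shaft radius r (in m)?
Model: a solid circular shaft in torsion, so tau_max = (2·T) / (π·r^3).
Solve for r: r = ((2·T) / (π·tau_max))^(1/3).
Convert to SI units:
  tau_max = 11.22 MPa = 1.122 × 10⁷ Pa
Substitute:
  r = ((2 × 4020) / (π × (1.122 × 10⁷)))^(1/3)
  r = 0.0611 m
Final answer: r = 0.0611 m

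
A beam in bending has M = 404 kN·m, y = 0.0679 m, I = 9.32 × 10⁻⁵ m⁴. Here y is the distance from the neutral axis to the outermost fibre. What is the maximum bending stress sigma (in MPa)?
Model: a beam in bending, so sigma = (M·y) / I.
Convert to SI units:
  M = 404 kN·m = 404000 N·m
Substitute:
  sigma = (404000 × 0.0679) / (9.32 × 10⁻⁵)
  sigma = 2.943 × 10⁸ Pa
Convert: sigma = 2.943 × 10⁸ Pa = 294.3 MPa
Final answer: sigma = 294.3 MPa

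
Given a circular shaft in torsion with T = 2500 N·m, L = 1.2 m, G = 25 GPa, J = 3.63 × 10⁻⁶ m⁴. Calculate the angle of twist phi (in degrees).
Model: a circular shaft in torsion, so phi = (T·L) / (G·J).
Convert to SI units:
  G = 25 GPa = 2.5 × 10¹⁰ Pa
Substitute:
  phi = (2500 × 1.2) / ((2.5 × 10¹⁰) × (3.63 × 10⁻⁶))
  phi = 0.03306 rad
Convert to degrees: phi = 0.03306 × 180/π = 1.894°
Final answer: phi = 1.894°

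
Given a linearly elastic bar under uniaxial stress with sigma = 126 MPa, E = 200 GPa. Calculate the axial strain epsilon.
Model: a linearly elastic bar under uniaxial stress, so epsilon = sigma / E.
Convert to SI units:
  sigma = 126 MPa = 1.26 × 10⁸ Pa
  E = 200 GPa = 2 × 10¹¹ Pa
Substitute:
  epsilon = (1.26 × 10⁸) / (2 × 10¹¹)
  epsilon = 0.00063
Final answer: epsilon = 0.00063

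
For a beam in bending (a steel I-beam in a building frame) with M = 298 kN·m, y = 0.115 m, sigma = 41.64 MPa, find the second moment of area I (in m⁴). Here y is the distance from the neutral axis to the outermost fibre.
Model: a beam in bending, so sigma = (M·y) / I.
Solve for I: I = (M·y) / sigma.
Convert to SI units:
  M = 298 kN·m = 298000 N·m
  sigma = 41.64 MPa = 4.164 × 10⁷ Pa
Substitute:
  I = (298000 × 0.115) / (4.164 × 10⁷)
  I = 0.000823 m⁴
Final answer: I = 0.000823 m⁴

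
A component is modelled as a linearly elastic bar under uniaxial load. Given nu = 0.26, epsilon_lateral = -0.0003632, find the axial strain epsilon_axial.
Model: a linearly elastic bar under uniaxial load, so epsilon_lateral = -nu·epsilon_axial.
Solve for epsilon_axial: epsilon_axial = -epsilon_lateral / nu.
Substitute:
  epsilon_axial = -(-0.0003632) / 0.26
  epsilon_axial = 0.001397
Final answer: epsilon_axial = 0.001397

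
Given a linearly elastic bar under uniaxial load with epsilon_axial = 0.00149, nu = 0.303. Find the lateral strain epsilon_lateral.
Model: a linearly elastic bar under uniaxial load, so epsilon_lateral = -nu·epsilon_axial.
Substitute:
  epsilon_lateral = -(0.303 × 0.00149)
  epsilon_lateral = -0.0004515
Final answer: epsilon_lateral = -0.0004515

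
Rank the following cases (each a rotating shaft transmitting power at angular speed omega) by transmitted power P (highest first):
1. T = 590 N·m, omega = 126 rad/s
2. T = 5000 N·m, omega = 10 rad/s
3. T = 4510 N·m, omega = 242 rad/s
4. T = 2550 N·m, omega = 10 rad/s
Model: a rotating shaft transmitting power at angular speed omega, so P = T·omega (SI units).
  Case 1: P = 590 × 126 = 74340 W = 74.34 kW
  Case 2: P = 5000 × 10 = 50000 W = 50 kW
  Case 3: P = 4510 × 242 = 1.091 × 10⁶ W = 1091 kW
  Case 4: P = 2550 × 10 = 25500 W = 25.5 kW
Ordering: 1091 kW (case 3) > 74.34 kW (case 1) > 50 kW (case 2) > 25.5 kW (case 4)
Final answer: 3, 1, 2, 4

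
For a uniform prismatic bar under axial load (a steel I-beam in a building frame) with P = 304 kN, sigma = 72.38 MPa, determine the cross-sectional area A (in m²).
Model: a uniform prismatic bar under axial load, so sigma = P / A.
Solve for A: A = P / sigma.
Convert to SI units:
  P = 304 kN = 304000 N
  sigma = 72.38 MPa = 7.238 × 10⁷ Pa
Substitute:
  A = 304000 / (7.238 × 10⁷)
  A = 0.0042 m²
Final answer: A = 0.0042 m²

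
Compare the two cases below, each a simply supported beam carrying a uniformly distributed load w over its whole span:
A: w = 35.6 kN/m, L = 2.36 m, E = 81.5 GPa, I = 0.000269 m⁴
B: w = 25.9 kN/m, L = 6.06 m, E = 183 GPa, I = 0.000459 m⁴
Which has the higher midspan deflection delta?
Model: a simply supported beam carrying a uniformly distributed load w over its whole span, so delta = (5·w·L^4) / (384·E·I) (SI units).
  A: delta = (5 × 35600 × 2.36^4) / (384 × (8.15 × 10¹⁰) × 0.000269) = 0.0006559 m = 0.6559 mm
  B: delta = (5 × 25900 × 6.06^4) / (384 × (1.83 × 10¹¹) × 0.000459) = 0.005415 m = 5.415 mm
5.415 mm > 0.6559 mm, so B is larger.
Final answer: B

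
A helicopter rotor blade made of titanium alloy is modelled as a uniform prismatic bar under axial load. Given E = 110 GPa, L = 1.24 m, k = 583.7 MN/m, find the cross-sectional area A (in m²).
Model: a uniform prismatic bar under axial load, so k = (A·E) / L.
Solve for A: A = (k·L) / E.
Convert to SI units:
  E = 110 GPa = 1.1 × 10¹¹ Pa
  k = 583.7 MN/m = 5.837 × 10⁸ N/m
Substitute:
  A = ((5.837 × 10⁸) × 1.24) / (1.1 × 10¹¹)
  A = 0.00658 m²
Final answer: A = 0.00658 m²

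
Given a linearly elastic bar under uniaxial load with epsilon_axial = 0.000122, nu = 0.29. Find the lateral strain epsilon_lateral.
Model: a linearly elastic bar under uniaxial load, so epsilon_lateral = -nu·epsilon_axial.
Substitute:
  epsilon_lateral = -(0.29 × 0.000122)
  epsilon_lateral = -3.538 × 10⁻⁵
Final answer: epsilon_lateral = -3.538 × 10⁻⁵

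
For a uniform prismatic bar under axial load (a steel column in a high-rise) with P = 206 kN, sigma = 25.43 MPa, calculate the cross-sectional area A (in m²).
Model: a uniform prismatic bar under axial load, so sigma = P / A.
Solve for A: A = P / sigma.
Convert to SI units:
  P = 206 kN = 206000 N
  sigma = 25.43 MPa = 2.543 × 10⁷ Pa
Substitute:
  A = 206000 / (2.543 × 10⁷)
  A = 0.008101 m²
Final answer: A = 0.008101 m²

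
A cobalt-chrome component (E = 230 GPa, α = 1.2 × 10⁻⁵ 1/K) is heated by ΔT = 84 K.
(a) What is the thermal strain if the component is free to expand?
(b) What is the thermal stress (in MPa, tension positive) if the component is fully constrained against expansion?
(a) Free thermal strain ε_th = α·ΔT = (1.2 × 10⁻⁵) × 84 = 0.001008
(b) Fully constrained, the expansion is suppressed, so σ = -E·α·ΔT. Convert E = 230 GPa = 2.3 × 10¹¹ Pa.
  σ = -(2.3 × 10¹¹) × (1.2 × 10⁻⁵) × 84 = -2.318 × 10⁸ Pa = -231.8 MPa (compressive)
Final answer: (a) ε_th = 0.001008, (b) σ = -231.8 MPa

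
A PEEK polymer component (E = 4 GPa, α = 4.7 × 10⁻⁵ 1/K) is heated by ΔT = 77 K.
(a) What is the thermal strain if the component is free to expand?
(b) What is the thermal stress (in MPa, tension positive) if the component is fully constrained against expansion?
(a) Free thermal strain ε_th = α·ΔT = (4.7 × 10⁻⁵) × 77 = 0.003619
(b) Fully constrained, the expansion is suppressed, so σ = -E·α·ΔT. Convert E = 4 GPa = 4 × 10⁹ Pa.
  σ = -(4 × 10⁹) × (4.7 × 10⁻⁵) × 77 = -1.448 × 10⁷ Pa = -14.48 MPa (compressive)
Final answer: (a) ε_th = 0.003619, (b) σ = -14.48 MPa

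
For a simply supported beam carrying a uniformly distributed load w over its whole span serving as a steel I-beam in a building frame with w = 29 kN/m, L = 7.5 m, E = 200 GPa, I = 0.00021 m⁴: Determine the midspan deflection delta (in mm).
Model: a simply supported beam carrying a uniformly distributed load w over its whole span, so delta = (5·w·L^4) / (384·E·I).
Convert to SI units:
  w = 29 kN/m = 29000 N/m
  E = 200 GPa = 2 × 10¹¹ Pa
Substitute:
  delta = (5 × 29000 × 7.5^4) / (384 × (2 × 10¹¹) × 0.00021)
  delta = 0.02845 m
Convert: delta = 0.02845 m = 28.45 mm
Final answer: delta = 28.45 mm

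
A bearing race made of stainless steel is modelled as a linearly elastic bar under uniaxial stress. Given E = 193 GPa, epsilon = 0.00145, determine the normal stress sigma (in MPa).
Model: a linearly elastic bar under uniaxial stress, so epsilon = sigma / E.
Solve for sigma: sigma = epsilon·E.
Convert to SI units:
  E = 193 GPa = 1.93 × 10¹¹ Pa
Substitute:
  sigma = 0.00145 × (1.93 × 10¹¹)
  sigma = 2.798 × 10⁸ Pa
Convert: sigma = 2.798 × 10⁸ Pa = 279.8 MPa
Final answer: sigma = 279.8 MPa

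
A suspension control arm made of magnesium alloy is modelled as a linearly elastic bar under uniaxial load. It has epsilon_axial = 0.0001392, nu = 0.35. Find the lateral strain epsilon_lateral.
Model: a linearly elastic bar under uniaxial load, so epsilon_lateral = -nu·epsilon_axial.
Substitute:
  epsilon_lateral = -(0.35 × 0.0001392)
  epsilon_lateral = -4.872 × 10⁻⁵
Final answer: epsilon_lateral = -4.872 × 10⁻⁵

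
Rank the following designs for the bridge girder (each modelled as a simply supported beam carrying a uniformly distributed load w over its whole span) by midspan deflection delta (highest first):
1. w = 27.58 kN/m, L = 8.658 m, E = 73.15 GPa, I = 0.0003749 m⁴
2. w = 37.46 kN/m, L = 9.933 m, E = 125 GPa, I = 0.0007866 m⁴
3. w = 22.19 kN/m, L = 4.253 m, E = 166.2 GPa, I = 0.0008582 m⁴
Model: a simply supported beam carrying a uniformly distributed load w over its whole span, so delta = (5·w·L^4) / (384·E·I) (SI units).
  Case 1: delta = (5 × 27580 × 8.658^4) / (384 × (7.315 × 10¹⁰) × 0.0003749) = 0.07358 m = 73.58 mm
  Case 2: delta = (5 × 37460 × 9.933^4) / (384 × (1.25 × 10¹¹) × 0.0007866) = 0.04829 m = 48.29 mm
  Case 3: delta = (5 × 22190 × 4.253^4) / (384 × (1.662 × 10¹¹) × 0.0008582) = 0.0006628 m = 0.6628 mm
Ordering: 73.58 mm (case 1) > 48.29 mm (case 2) > 0.6628 mm (case 3)
Final answer: 1, 2, 3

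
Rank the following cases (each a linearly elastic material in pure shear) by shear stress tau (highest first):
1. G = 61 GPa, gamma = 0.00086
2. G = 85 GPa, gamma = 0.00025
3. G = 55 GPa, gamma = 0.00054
Model: a linearly elastic material in pure shear, so tau = G·gamma (SI units).
  Case 1: tau = (6.1 × 10¹⁰) × 0.00086 = 5.246 × 10⁷ Pa = 52.46 MPa
  Case 2: tau = (8.5 × 10¹⁰) × 0.00025 = 2.125 × 10⁷ Pa = 21.25 MPa
  Case 3: tau = (5.5 × 10¹⁰) × 0.00054 = 2.97 × 10⁷ Pa = 29.7 MPa
Ordering: 52.46 MPa (case 1) > 29.7 MPa (case 3) > 21.25 MPa (case 2)
Final answer: 1, 3, 2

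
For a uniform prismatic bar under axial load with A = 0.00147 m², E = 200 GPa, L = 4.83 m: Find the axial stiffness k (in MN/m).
Model: a uniform prismatic bar under axial load, so k = (A·E) / L.
Convert to SI units:
  E = 200 GPa = 2 × 10¹¹ Pa
Substitute:
  k = (0.00147 × (2 × 10¹¹)) / 4.83
  k = 6.087 × 10⁷ N/m
Convert: k = 6.087 × 10⁷ N/m = 60.87 MN/m
Final answer: k = 60.87 MN/m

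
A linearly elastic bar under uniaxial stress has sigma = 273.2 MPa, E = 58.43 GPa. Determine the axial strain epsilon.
Model: a linearly elastic bar under uniaxial stress, so epsilon = sigma / E.
Convert to SI units:
  sigma = 273.2 MPa = 2.732 × 10⁸ Pa
  E = 58.43 GPa = 5.843 × 10¹⁰ Pa
Substitute:
  epsilon = (2.732 × 10⁸) / (5.843 × 10¹⁰)
  epsilon = 0.004676
Final answer: epsilon = 0.004676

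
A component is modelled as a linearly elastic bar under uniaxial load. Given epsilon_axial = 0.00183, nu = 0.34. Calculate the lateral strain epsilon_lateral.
Model: a linearly elastic bar under uniaxial load, so epsilon_lateral = -nu·epsilon_axial.
Substitute:
  epsilon_lateral = -(0.34 × 0.00183)
  epsilon_lateral = -0.0006222
Final answer: epsilon_lateral = -0.0006222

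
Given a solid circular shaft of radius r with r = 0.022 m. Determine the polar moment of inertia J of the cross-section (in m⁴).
Model: a solid circular shaft of radius r, so J = (π·r^4) / 2.
Substitute:
  J = (π × 0.022^4) / 2
  J = 3.68 × 10⁻⁷ m⁴
Final answer: J = 3.68 × 10⁻⁷ m⁴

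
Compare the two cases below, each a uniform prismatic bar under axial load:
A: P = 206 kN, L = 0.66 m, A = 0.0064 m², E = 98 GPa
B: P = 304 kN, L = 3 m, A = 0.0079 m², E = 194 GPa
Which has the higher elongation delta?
Model: a uniform prismatic bar under axial load, so delta = (P·L) / (A·E) (SI units).
  A: delta = (206000 × 0.66) / (0.0064 × (9.8 × 10¹⁰)) = 0.0002168 m = 0.2168 mm
  B: delta = (304000 × 3) / (0.0079 × (1.94 × 10¹¹)) = 0.0005951 m = 0.5951 mm
0.5951 mm > 0.2168 mm, so B is larger.
Final answer: B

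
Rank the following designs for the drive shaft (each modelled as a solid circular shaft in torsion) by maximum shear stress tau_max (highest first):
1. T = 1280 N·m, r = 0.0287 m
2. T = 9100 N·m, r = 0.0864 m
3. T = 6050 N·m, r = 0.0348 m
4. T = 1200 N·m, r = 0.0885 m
Model: a solid circular shaft in torsion, so tau_max = (2·T) / (π·r^3) (SI units).
  Case 1: tau_max = (2 × 1280) / (π × 0.0287^3) = 3.447 × 10⁷ Pa = 34.47 MPa
  Case 2: tau_max = (2 × 9100) / (π × 0.0864^3) = 8.982 × 10⁶ Pa = 8.982 MPa
  Case 3: tau_max = (2 × 6050) / (π × 0.0348^3) = 9.139 × 10⁷ Pa = 91.39 MPa
  Case 4: tau_max = (2 × 1200) / (π × 0.0885^3) = 1.102 × 10⁶ Pa = 1.102 MPa
Ordering: 91.39 MPa (case 3) > 34.47 MPa (case 1) > 8.982 MPa (case 2) > 1.102 MPa (case 4)
Final answer: 3, 1, 2, 4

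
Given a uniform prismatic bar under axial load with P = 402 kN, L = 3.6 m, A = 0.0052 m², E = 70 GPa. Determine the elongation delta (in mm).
Model: a uniform prismatic bar under axial load, so delta = (P·L) / (A·E).
Convert to SI units:
  P = 402 kN = 402000 N
  E = 70 GPa = 7 × 10¹⁰ Pa
Substitute:
  delta = (402000 × 3.6) / (0.0052 × (7 × 10¹⁰))
  delta = 0.003976 m
Convert: delta = 0.003976 m = 3.976 mm
Final answer: delta = 3.976 mm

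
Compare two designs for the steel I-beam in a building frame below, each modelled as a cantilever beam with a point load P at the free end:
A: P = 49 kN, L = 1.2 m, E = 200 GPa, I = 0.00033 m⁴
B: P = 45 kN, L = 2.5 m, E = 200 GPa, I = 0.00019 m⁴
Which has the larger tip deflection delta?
Model: a cantilever beam with a point load P at the free end, so delta = (P·L^3) / (3·E·I) (SI units).
  A: delta = (49000 × 1.2^3) / (3 × (2 × 10¹¹) × 0.00033) = 0.0004276 m = 0.4276 mm
  B: delta = (45000 × 2.5^3) / (3 × (2 × 10¹¹) × 0.00019) = 0.006168 m = 6.168 mm
6.168 mm > 0.4276 mm, so B is larger.
Final answer: B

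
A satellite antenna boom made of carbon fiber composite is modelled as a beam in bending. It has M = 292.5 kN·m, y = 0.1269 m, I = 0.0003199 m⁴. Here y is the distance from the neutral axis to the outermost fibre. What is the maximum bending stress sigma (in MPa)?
Model: a beam in bending, so sigma = (M·y) / I.
Convert to SI units:
  M = 292.5 kN·m = 292500 N·m
Substitute:
  sigma = (292500 × 0.1269) / 0.0003199
  sigma = 1.16 × 10⁸ Pa
Convert: sigma = 1.16 × 10⁸ Pa = 116 MPa
Final answer: sigma = 116 MPa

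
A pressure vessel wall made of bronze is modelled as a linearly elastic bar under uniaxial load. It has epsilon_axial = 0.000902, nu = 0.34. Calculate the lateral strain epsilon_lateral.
Model: a linearly elastic bar under uniaxial load, so epsilon_lateral = -nu·epsilon_axial.
Substitute:
  epsilon_lateral = -(0.34 × 0.000902)
  epsilon_lateral = -0.0003067
Final answer: epsilon_lateral = -0.0003067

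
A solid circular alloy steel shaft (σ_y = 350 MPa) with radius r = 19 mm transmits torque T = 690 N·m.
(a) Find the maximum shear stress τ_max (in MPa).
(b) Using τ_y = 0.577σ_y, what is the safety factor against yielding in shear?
(a) For a solid circular shaft, τ_max = T·r/J with J = π·r^4/2, i.e. τ_max = 2·T / (π·r^3). Convert r = 19 mm = 0.019 m.
  τ_max = (2 × 690) / (π × 0.019^3) = 6.404 × 10⁷ Pa = 64.04 MPa
(b) τ_y = 0.577 × 350 = 201.95 MPa
  SF = τ_y/τ_max = 201.95 / 64.04 = 3.153
Final answer: (a) τ_max = 64.04 MPa, (b) SF = 3.153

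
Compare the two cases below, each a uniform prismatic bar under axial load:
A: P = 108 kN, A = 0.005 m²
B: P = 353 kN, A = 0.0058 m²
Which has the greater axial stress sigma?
Model: a uniform prismatic bar under axial load, so sigma = P / A (SI units).
  A: sigma = 108000 / 0.005 = 2.16 × 10⁷ Pa = 21.6 MPa
  B: sigma = 353000 / 0.0058 = 6.086 × 10⁷ Pa = 60.86 MPa
60.86 MPa > 21.6 MPa, so B is larger.
Final answer: B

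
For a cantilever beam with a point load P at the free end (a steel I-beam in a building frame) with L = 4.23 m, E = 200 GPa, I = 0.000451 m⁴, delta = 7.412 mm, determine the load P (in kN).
Model: a cantilever beam with a point load P at the free end, so delta = (P·L^3) / (3·E·I).
Solve for P: P = (3·delta·E·I) / L^3.
Convert to SI units:
  E = 200 GPa = 2 × 10¹¹ Pa
  delta = 7.412 mm = 0.007412 m
Substitute:
  P = (3 × 0.007412 × (2 × 10¹¹) × 0.000451) / 4.23^3
  P = 26500 N
Convert: P = 26500 N = 26.5 kN
Final answer: P = 26.5 kN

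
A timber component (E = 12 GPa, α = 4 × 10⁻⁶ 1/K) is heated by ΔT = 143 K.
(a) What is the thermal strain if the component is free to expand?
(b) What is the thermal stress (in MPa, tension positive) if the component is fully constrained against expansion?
(a) Free thermal strain ε_th = α·ΔT = (4 × 10⁻⁶) × 143 = 0.000572
(b) Fully constrained, the expansion is suppressed, so σ = -E·α·ΔT. Convert E = 12 GPa = 1.2 × 10¹⁰ Pa.
  σ = -(1.2 × 10¹⁰) × (4 × 10⁻⁶) × 143 = -6.864 × 10⁶ Pa = -6.864 MPa (compressive)
Final answer: (a) ε_th = 0.000572, (b) σ = -6.864 MPa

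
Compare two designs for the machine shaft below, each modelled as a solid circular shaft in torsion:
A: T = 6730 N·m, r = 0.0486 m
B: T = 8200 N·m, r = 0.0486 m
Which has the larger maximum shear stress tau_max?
Model: a solid circular shaft in torsion, so tau_max = (2·T) / (π·r^3) (SI units).
  A: tau_max = (2 × 6730) / (π × 0.0486^3) = 3.732 × 10⁷ Pa = 37.32 MPa
  B: tau_max = (2 × 8200) / (π × 0.0486^3) = 4.548 × 10⁷ Pa = 45.48 MPa
45.48 MPa > 37.32 MPa, so B is larger.
Final answer: B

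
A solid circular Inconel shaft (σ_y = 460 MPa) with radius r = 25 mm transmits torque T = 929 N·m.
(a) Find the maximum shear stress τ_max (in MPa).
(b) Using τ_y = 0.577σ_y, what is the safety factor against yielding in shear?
(a) For a solid circular shaft, τ_max = T·r/J with J = π·r^4/2, i.e. τ_max = 2·T / (π·r^3). Convert r = 25 mm = 0.025 m.
  τ_max = (2 × 929) / (π × 0.025^3) = 3.785 × 10⁷ Pa = 37.85 MPa
(b) τ_y = 0.577 × 460 = 265.42 MPa
  SF = τ_y/τ_max = 265.42 / 37.85 = 7.012
Final answer: (a) τ_max = 37.85 MPa, (b) SF = 7.012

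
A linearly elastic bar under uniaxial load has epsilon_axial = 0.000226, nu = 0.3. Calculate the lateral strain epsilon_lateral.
Model: a linearly elastic bar under uniaxial load, so epsilon_lateral = -nu·epsilon_axial.
Substitute:
  epsilon_lateral = -(0.3 × 0.000226)
  epsilon_lateral = -6.78 × 10⁻⁵
Final answer: epsilon_lateral = -6.78 × 10⁻⁵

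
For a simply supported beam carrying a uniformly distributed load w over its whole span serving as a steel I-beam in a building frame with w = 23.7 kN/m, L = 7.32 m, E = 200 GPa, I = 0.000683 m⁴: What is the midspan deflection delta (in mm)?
Model: a simply supported beam carrying a uniformly distributed load w over its whole span, so delta = (5·w·L^4) / (384·E·I).
Convert to SI units:
  w = 23.7 kN/m = 23700 N/m
  E = 200 GPa = 2 × 10¹¹ Pa
Substitute:
  delta = (5 × 23700 × 7.32^4) / (384 × (2 × 10¹¹) × 0.000683)
  delta = 0.006486 m
Convert: delta = 0.006486 m = 6.486 mm
Final answer: delta = 6.486 mm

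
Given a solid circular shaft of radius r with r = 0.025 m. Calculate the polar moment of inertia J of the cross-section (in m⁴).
Model: a solid circular shaft of radius r, so J = (π·r^4) / 2.
Substitute:
  J = (π × 0.025^4) / 2
  J = 6.136 × 10⁻⁷ m⁴
Final answer: J = 6.136 × 10⁻⁷ m⁴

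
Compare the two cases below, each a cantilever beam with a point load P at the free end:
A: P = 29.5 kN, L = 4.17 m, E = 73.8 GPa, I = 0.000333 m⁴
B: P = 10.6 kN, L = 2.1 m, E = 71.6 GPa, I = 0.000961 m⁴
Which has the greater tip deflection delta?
Model: a cantilever beam with a point load P at the free end, so delta = (P·L^3) / (3·E·I) (SI units).
  A: delta = (29500 × 4.17^3) / (3 × (7.38 × 10¹⁰) × 0.000333) = 0.02901 m = 29.01 mm
  B: delta = (10600 × 2.1^3) / (3 × (7.16 × 10¹⁰) × 0.000961) = 0.0004756 m = 0.4756 mm
29.01 mm > 0.4756 mm, so A is larger.
Final answer: A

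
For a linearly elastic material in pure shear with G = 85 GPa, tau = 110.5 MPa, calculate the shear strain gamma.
Model: a linearly elastic material in pure shear, so tau = G·gamma.
Solve for gamma: gamma = tau / G.
Convert to SI units:
  G = 85 GPa = 8.5 × 10¹⁰ Pa
  tau = 110.5 MPa = 1.105 × 10⁸ Pa
Substitute:
  gamma = (1.105 × 10⁸) / (8.5 × 10¹⁰)
  gamma = 0.0013
Final answer: gamma = 0.0013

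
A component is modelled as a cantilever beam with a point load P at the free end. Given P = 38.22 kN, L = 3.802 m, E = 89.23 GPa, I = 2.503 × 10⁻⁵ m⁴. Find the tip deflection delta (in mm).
Model: a cantilever beam with a point load P at the free end, so delta = (P·L^3) / (3·E·I).
Convert to SI units:
  P = 38.22 kN = 38220 N
  E = 89.23 GPa = 8.923 × 10¹⁰ Pa
Substitute:
  delta = (38220 × 3.802^3) / (3 × (8.923 × 10¹⁰) × (2.503 × 10⁻⁵))
  delta = 0.3135 m
Convert: delta = 0.3135 m = 313.5 mm
Final answer: delta = 313.5 mm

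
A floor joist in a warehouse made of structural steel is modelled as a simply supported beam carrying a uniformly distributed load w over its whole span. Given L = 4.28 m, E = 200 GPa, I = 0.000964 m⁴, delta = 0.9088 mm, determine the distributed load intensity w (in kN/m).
Model: a simply supported beam carrying a uniformly distributed load w over its whole span, so delta = (5·w·L^4) / (384·E·I).
Solve for w: w = (384·delta·E·I) / (5·L^4).
Convert to SI units:
  E = 200 GPa = 2 × 10¹¹ Pa
  delta = 0.9088 mm = 0.0009088 m
Substitute:
  w = (384 × 0.0009088 × (2 × 10¹¹) × 0.000964) / (5 × 4.28^4)
  w = 40100 N/m
Convert: w = 40100 N/m = 40.1 kN/m
Final answer: w = 40.1 kN/m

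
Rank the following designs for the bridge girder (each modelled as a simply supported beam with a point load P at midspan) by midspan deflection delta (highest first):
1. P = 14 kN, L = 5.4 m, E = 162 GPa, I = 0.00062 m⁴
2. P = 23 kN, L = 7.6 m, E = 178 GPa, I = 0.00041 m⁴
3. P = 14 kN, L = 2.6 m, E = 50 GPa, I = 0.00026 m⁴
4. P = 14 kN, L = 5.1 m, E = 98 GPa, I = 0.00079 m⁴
Model: a simply supported beam with a point load P at midspan, so delta = (P·L^3) / (48·E·I) (SI units).
  Case 1: delta = (14000 × 5.4^3) / (48 × (1.62 × 10¹¹) × 0.00062) = 0.0004573 m = 0.4573 mm
  Case 2: delta = (23000 × 7.6^3) / (48 × (1.78 × 10¹¹) × 0.00041) = 0.002882 m = 2.882 mm
  Case 3: delta = (14000 × 2.6^3) / (48 × (5 × 10¹⁰) × 0.00026) = 0.0003943 m = 0.3943 mm
  Case 4: delta = (14000 × 5.1^3) / (48 × (9.8 × 10¹⁰) × 0.00079) = 0.0004997 m = 0.4997 mm
Ordering: 2.882 mm (case 2) > 0.4997 mm (case 4) > 0.4573 mm (case 1) > 0.3943 mm (case 3)
Final answer: 2, 4, 1, 3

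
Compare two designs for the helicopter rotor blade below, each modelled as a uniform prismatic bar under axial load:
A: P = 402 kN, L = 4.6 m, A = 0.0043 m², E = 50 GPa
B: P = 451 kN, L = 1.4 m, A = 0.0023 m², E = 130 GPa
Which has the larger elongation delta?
Model: a uniform prismatic bar under axial load, so delta = (P·L) / (A·E) (SI units).
  A: delta = (402000 × 4.6) / (0.0043 × (5 × 10¹⁰)) = 0.008601 m = 8.601 mm
  B: delta = (451000 × 1.4) / (0.0023 × (1.3 × 10¹¹)) = 0.002112 m = 2.112 mm
8.601 mm > 2.112 mm, so A is larger.
Final answer: A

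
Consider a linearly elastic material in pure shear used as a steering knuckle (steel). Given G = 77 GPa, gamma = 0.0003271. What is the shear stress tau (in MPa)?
Model: a linearly elastic material in pure shear, so tau = G·gamma.
Convert to SI units:
  G = 77 GPa = 7.7 × 10¹⁰ Pa
Substitute:
  tau = (7.7 × 10¹⁰) × 0.0003271
  tau = 2.519 × 10⁷ Pa
Convert: tau = 2.519 × 10⁷ Pa = 25.19 MPa
Final answer: tau = 25.19 MPa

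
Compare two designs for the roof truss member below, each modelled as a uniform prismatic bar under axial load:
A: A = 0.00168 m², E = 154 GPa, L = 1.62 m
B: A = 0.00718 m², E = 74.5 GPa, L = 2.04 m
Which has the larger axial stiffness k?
Model: a uniform prismatic bar under axial load, so k = (A·E) / L (SI units).
  A: k = (0.00168 × (1.54 × 10¹¹)) / 1.62 = 1.597 × 10⁸ N/m = 159.7 MN/m
  B: k = (0.00718 × (7.45 × 10¹⁰)) / 2.04 = 2.622 × 10⁸ N/m = 262.2 MN/m
262.2 MN/m > 159.7 MN/m, so B is larger.
Final answer: B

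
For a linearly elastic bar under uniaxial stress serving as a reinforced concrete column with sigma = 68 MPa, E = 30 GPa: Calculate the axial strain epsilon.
Model: a linearly elastic bar under uniaxial stress, so epsilon = sigma / E.
Convert to SI units:
  sigma = 68 MPa = 6.8 × 10⁷ Pa
  E = 30 GPa = 3 × 10¹⁰ Pa
Substitute:
  epsilon = (6.8 × 10⁷) / (3 × 10¹⁰)
  epsilon = 0.002267
Final answer: epsilon = 0.002267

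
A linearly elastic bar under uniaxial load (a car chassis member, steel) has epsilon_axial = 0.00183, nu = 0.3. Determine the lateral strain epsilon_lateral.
Model: a linearly elastic bar under uniaxial load, so epsilon_lateral = -nu·epsilon_axial.
Substitute:
  epsilon_lateral = -(0.3 × 0.00183)
  epsilon_lateral = -0.000549
Final answer: epsilon_lateral = -0.000549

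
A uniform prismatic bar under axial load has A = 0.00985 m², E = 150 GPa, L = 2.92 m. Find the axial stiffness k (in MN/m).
Model: a uniform prismatic bar under axial load, so k = (A·E) / L.
Convert to SI units:
  E = 150 GPa = 1.5 × 10¹¹ Pa
Substitute:
  k = (0.00985 × (1.5 × 10¹¹)) / 2.92
  k = 5.06 × 10⁸ N/m
Convert: k = 5.06 × 10⁸ N/m = 506 MN/m
Final answer: k = 506 MN/m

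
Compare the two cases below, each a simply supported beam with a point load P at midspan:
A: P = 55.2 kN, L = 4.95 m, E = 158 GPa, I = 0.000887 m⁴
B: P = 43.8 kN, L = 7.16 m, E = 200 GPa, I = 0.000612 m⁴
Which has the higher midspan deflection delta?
Model: a simply supported beam with a point load P at midspan, so delta = (P·L^3) / (48·E·I) (SI units).
  A: delta = (55200 × 4.95^3) / (48 × (1.58 × 10¹¹) × 0.000887) = 0.0009953 m = 0.9953 mm
  B: delta = (43800 × 7.16^3) / (48 × (2 × 10¹¹) × 0.000612) = 0.002736 m = 2.736 mm
2.736 mm > 0.9953 mm, so B is larger.
Final answer: B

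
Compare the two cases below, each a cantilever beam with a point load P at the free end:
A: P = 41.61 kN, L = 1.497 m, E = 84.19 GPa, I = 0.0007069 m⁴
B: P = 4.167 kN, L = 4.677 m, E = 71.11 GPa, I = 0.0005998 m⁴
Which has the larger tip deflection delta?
Model: a cantilever beam with a point load P at the free end, so delta = (P·L^3) / (3·E·I) (SI units).
  A: delta = (41610 × 1.497^3) / (3 × (8.419 × 10¹⁰) × 0.0007069) = 0.0007818 m = 0.7818 mm
  B: delta = (4167 × 4.677^3) / (3 × (7.111 × 10¹⁰) × 0.0005998) = 0.003332 m = 3.332 mm
3.332 mm > 0.7818 mm, so B is larger.
Final answer: B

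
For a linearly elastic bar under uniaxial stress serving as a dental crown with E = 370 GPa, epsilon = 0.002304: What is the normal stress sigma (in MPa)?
Model: a linearly elastic bar under uniaxial stress, so sigma = E·epsilon.
Convert to SI units:
  E = 370 GPa = 3.7 × 10¹¹ Pa
Substitute:
  sigma = (3.7 × 10¹¹) × 0.002304
  sigma = 8.525 × 10⁸ Pa
Convert: sigma = 8.525 × 10⁸ Pa = 852.5 MPa
Final answer: sigma = 852.5 MPa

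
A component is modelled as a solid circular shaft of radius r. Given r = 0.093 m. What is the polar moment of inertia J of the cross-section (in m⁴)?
Model: a solid circular shaft of radius r, so J = (π·r^4) / 2.
Substitute:
  J = (π × 0.093^4) / 2
  J = 0.0001175 m⁴
Final answer: J = 0.0001175 m⁴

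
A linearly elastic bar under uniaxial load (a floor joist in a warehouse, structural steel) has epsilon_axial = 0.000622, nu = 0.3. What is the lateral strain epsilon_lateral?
Model: a linearly elastic bar under uniaxial load, so epsilon_lateral = -nu·epsilon_axial.
Substitute:
  epsilon_lateral = -(0.3 × 0.000622)
  epsilon_lateral = -0.0001866
Final answer: epsilon_lateral = -0.0001866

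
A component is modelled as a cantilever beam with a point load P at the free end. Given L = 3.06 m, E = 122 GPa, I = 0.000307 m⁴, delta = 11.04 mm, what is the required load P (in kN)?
Model: a cantilever beam with a point load P at the free end, so delta = (P·L^3) / (3·E·I).
Solve for P: P = (3·delta·E·I) / L^3.
Convert to SI units:
  E = 122 GPa = 1.22 × 10¹¹ Pa
  delta = 11.04 mm = 0.01104 m
Substitute:
  P = (3 × 0.01104 × (1.22 × 10¹¹) × 0.000307) / 3.06^3
  P = 43290 N
Convert: P = 43290 N = 43.29 kN
Final answer: P = 43.29 kN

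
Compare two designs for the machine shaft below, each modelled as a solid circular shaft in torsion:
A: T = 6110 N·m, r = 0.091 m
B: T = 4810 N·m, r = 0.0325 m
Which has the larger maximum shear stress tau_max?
Model: a solid circular shaft in torsion, so tau_max = (2·T) / (π·r^3) (SI units).
  A: tau_max = (2 × 6110) / (π × 0.091^3) = 5.162 × 10⁶ Pa = 5.162 MPa
  B: tau_max = (2 × 4810) / (π × 0.0325^3) = 8.92 × 10⁷ Pa = 89.2 MPa
89.2 MPa > 5.162 MPa, so B is larger.
Final answer: B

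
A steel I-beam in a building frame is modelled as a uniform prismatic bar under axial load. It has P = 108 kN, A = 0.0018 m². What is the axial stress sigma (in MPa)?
Model: a uniform prismatic bar under axial load, so sigma = P / A.
Convert to SI units:
  P = 108 kN = 108000 N
Substitute:
  sigma = 108000 / 0.0018
  sigma = 6 × 10⁷ Pa
Convert: sigma = 6 × 10⁷ Pa = 60 MPa
Final answer: sigma = 60 MPa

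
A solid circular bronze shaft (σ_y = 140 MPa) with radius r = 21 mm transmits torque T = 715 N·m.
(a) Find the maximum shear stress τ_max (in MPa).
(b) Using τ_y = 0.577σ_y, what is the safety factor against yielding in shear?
(a) For a solid circular shaft, τ_max = T·r/J with J = π·r^4/2, i.e. τ_max = 2·T / (π·r^3). Convert r = 21 mm = 0.021 m.
  τ_max = (2 × 715) / (π × 0.021^3) = 4.915 × 10⁷ Pa = 49.15 MPa
(b) τ_y = 0.577 × 140 = 80.78 MPa
  SF = τ_y/τ_max = 80.78 / 49.15 = 1.644
Final answer: (a) τ_max = 49.15 MPa, (b) SF = 1.644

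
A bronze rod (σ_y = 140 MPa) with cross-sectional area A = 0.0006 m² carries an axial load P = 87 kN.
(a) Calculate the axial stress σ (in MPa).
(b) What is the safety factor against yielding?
(a) Axial stress σ = P/A. Convert P = 87 kN = 87000 N.
  σ = 87000 / 0.0006 = 1.45 × 10⁸ Pa = 145 MPa
(b) Safety factor SF = σ_y/σ = 140 / 145 = 0.9655
Final answer: (a) σ = 145 MPa, (b) SF = 0.9655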